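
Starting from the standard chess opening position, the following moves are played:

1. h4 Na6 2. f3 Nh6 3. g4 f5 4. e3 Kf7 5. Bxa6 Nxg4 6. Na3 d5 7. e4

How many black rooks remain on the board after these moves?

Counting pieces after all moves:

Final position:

  a b c d e f g h
  ─────────────────
8│♜ · ♝ ♛ · ♝ · ♜│8
7│♟ ♟ ♟ · ♟ ♚ ♟ ♟│7
6│♗ · · · · · · ·│6
5│· · · ♟ · ♟ · ·│5
4│· · · · ♙ · ♞ ♙│4
3│♘ · · · · ♙ · ·│3
2│♙ ♙ ♙ ♙ · · · ·│2
1│♖ · ♗ ♕ ♔ · ♘ ♖│1
  ─────────────────
  a b c d e f g h


2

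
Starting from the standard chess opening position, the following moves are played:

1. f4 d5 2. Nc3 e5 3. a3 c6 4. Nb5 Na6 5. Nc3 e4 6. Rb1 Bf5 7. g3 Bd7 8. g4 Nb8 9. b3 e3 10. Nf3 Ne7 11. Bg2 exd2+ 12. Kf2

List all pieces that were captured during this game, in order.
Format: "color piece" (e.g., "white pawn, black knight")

Tracking captures:
  exd2+: captured white pawn

white pawn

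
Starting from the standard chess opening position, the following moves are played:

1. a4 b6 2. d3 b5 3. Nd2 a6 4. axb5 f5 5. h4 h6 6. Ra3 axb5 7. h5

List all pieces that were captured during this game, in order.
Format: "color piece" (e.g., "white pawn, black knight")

Tracking captures:
  axb5: captured black pawn
  axb5: captured white pawn

black pawn, white pawn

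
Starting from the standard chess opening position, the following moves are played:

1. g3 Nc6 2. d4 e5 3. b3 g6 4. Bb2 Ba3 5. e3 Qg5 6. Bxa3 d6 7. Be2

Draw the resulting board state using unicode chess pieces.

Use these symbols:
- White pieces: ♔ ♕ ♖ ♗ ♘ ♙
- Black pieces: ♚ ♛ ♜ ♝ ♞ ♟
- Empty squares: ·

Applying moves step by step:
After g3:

♜ ♞ ♝ ♛ ♚ ♝ ♞ ♜
♟ ♟ ♟ ♟ ♟ ♟ ♟ ♟
· · · · · · · ·
· · · · · · · ·
· · · · · · · ·
· · · · · · ♙ ·
♙ ♙ ♙ ♙ ♙ ♙ · ♙
♖ ♘ ♗ ♕ ♔ ♗ ♘ ♖


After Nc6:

♜ · ♝ ♛ ♚ ♝ ♞ ♜
♟ ♟ ♟ ♟ ♟ ♟ ♟ ♟
· · ♞ · · · · ·
· · · · · · · ·
· · · · · · · ·
· · · · · · ♙ ·
♙ ♙ ♙ ♙ ♙ ♙ · ♙
♖ ♘ ♗ ♕ ♔ ♗ ♘ ♖


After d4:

♜ · ♝ ♛ ♚ ♝ ♞ ♜
♟ ♟ ♟ ♟ ♟ ♟ ♟ ♟
· · ♞ · · · · ·
· · · · · · · ·
· · · ♙ · · · ·
· · · · · · ♙ ·
♙ ♙ ♙ · ♙ ♙ · ♙
♖ ♘ ♗ ♕ ♔ ♗ ♘ ♖


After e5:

♜ · ♝ ♛ ♚ ♝ ♞ ♜
♟ ♟ ♟ ♟ · ♟ ♟ ♟
· · ♞ · · · · ·
· · · · ♟ · · ·
· · · ♙ · · · ·
· · · · · · ♙ ·
♙ ♙ ♙ · ♙ ♙ · ♙
♖ ♘ ♗ ♕ ♔ ♗ ♘ ♖


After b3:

♜ · ♝ ♛ ♚ ♝ ♞ ♜
♟ ♟ ♟ ♟ · ♟ ♟ ♟
· · ♞ · · · · ·
· · · · ♟ · · ·
· · · ♙ · · · ·
· ♙ · · · · ♙ ·
♙ · ♙ · ♙ ♙ · ♙
♖ ♘ ♗ ♕ ♔ ♗ ♘ ♖


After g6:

♜ · ♝ ♛ ♚ ♝ ♞ ♜
♟ ♟ ♟ ♟ · ♟ · ♟
· · ♞ · · · ♟ ·
· · · · ♟ · · ·
· · · ♙ · · · ·
· ♙ · · · · ♙ ·
♙ · ♙ · ♙ ♙ · ♙
♖ ♘ ♗ ♕ ♔ ♗ ♘ ♖


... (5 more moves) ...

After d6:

♜ · ♝ · ♚ · ♞ ♜
♟ ♟ ♟ · · ♟ · ♟
· · ♞ ♟ · · ♟ ·
· · · · ♟ · ♛ ·
· · · ♙ · · · ·
♗ ♙ · · ♙ · ♙ ·
♙ · ♙ · · ♙ · ♙
♖ ♘ · ♕ ♔ ♗ ♘ ♖


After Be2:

♜ · ♝ · ♚ · ♞ ♜
♟ ♟ ♟ · · ♟ · ♟
· · ♞ ♟ · · ♟ ·
· · · · ♟ · ♛ ·
· · · ♙ · · · ·
♗ ♙ · · ♙ · ♙ ·
♙ · ♙ · ♗ ♙ · ♙
♖ ♘ · ♕ ♔ · ♘ ♖



  a b c d e f g h
  ─────────────────
8│♜ · ♝ · ♚ · ♞ ♜│8
7│♟ ♟ ♟ · · ♟ · ♟│7
6│· · ♞ ♟ · · ♟ ·│6
5│· · · · ♟ · ♛ ·│5
4│· · · ♙ · · · ·│4
3│♗ ♙ · · ♙ · ♙ ·│3
2│♙ · ♙ · ♗ ♙ · ♙│2
1│♖ ♘ · ♕ ♔ · ♘ ♖│1
  ─────────────────
  a b c d e f g h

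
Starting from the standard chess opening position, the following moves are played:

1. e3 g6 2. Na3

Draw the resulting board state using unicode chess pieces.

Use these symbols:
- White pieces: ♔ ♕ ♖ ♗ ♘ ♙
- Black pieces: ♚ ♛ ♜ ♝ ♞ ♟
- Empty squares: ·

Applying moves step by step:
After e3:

♜ ♞ ♝ ♛ ♚ ♝ ♞ ♜
♟ ♟ ♟ ♟ ♟ ♟ ♟ ♟
· · · · · · · ·
· · · · · · · ·
· · · · · · · ·
· · · · ♙ · · ·
♙ ♙ ♙ ♙ · ♙ ♙ ♙
♖ ♘ ♗ ♕ ♔ ♗ ♘ ♖


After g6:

♜ ♞ ♝ ♛ ♚ ♝ ♞ ♜
♟ ♟ ♟ ♟ ♟ ♟ · ♟
· · · · · · ♟ ·
· · · · · · · ·
· · · · · · · ·
· · · · ♙ · · ·
♙ ♙ ♙ ♙ · ♙ ♙ ♙
♖ ♘ ♗ ♕ ♔ ♗ ♘ ♖


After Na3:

♜ ♞ ♝ ♛ ♚ ♝ ♞ ♜
♟ ♟ ♟ ♟ ♟ ♟ · ♟
· · · · · · ♟ ·
· · · · · · · ·
· · · · · · · ·
♘ · · · ♙ · · ·
♙ ♙ ♙ ♙ · ♙ ♙ ♙
♖ · ♗ ♕ ♔ ♗ ♘ ♖



  a b c d e f g h
  ─────────────────
8│♜ ♞ ♝ ♛ ♚ ♝ ♞ ♜│8
7│♟ ♟ ♟ ♟ ♟ ♟ · ♟│7
6│· · · · · · ♟ ·│6
5│· · · · · · · ·│5
4│· · · · · · · ·│4
3│♘ · · · ♙ · · ·│3
2│♙ ♙ ♙ ♙ · ♙ ♙ ♙│2
1│♖ · ♗ ♕ ♔ ♗ ♘ ♖│1
  ─────────────────
  a b c d e f g h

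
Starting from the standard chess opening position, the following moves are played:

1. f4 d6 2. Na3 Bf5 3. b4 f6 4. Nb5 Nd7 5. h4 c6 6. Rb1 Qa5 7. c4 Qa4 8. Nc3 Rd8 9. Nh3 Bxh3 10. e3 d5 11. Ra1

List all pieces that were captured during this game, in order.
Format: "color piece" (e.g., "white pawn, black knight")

Tracking captures:
  Bxh3: captured white knight

white knight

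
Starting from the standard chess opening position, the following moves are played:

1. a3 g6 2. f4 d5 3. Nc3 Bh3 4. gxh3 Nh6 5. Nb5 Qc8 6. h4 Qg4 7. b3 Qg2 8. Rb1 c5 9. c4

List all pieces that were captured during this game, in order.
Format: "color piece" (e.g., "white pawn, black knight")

Tracking captures:
  gxh3: captured black bishop

black bishop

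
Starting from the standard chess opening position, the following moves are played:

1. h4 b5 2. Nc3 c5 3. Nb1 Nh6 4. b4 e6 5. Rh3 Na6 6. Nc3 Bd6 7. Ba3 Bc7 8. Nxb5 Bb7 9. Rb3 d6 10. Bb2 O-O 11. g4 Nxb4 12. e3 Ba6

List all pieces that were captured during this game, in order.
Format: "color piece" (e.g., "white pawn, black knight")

Tracking captures:
  Nxb5: captured black pawn
  Nxb4: captured white pawn

black pawn, white pawn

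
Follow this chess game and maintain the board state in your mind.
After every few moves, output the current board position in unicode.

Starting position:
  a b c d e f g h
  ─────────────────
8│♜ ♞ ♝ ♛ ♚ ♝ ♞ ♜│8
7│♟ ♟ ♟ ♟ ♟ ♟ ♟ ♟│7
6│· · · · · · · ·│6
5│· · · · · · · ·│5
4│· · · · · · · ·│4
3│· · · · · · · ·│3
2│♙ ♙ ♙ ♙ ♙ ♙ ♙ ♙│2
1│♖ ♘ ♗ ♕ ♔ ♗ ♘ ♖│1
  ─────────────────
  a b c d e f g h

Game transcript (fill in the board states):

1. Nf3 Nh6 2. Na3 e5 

  a b c d e f g h
  ─────────────────
8│♜ ♞ ♝ ♛ ♚ ♝ · ♜│8
7│♟ ♟ ♟ ♟ · ♟ ♟ ♟│7
6│· · · · · · · ♞│6
5│· · · · ♟ · · ·│5
4│· · · · · · · ·│4
3│♘ · · · · ♘ · ·│3
2│♙ ♙ ♙ ♙ ♙ ♙ ♙ ♙│2
1│♖ · ♗ ♕ ♔ ♗ · ♖│1
  ─────────────────
  a b c d e f g h

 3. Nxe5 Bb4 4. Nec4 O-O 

  a b c d e f g h
  ─────────────────
8│♜ ♞ ♝ ♛ · ♜ ♚ ·│8
7│♟ ♟ ♟ ♟ · ♟ ♟ ♟│7
6│· · · · · · · ♞│6
5│· · · · · · · ·│5
4│· ♝ ♘ · · · · ·│4
3│♘ · · · · · · ·│3
2│♙ ♙ ♙ ♙ ♙ ♙ ♙ ♙│2
1│♖ · ♗ ♕ ♔ ♗ · ♖│1
  ─────────────────
  a b c d e f g h

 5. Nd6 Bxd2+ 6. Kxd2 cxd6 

  a b c d e f g h
  ─────────────────
8│♜ ♞ ♝ ♛ · ♜ ♚ ·│8
7│♟ ♟ · ♟ · ♟ ♟ ♟│7
6│· · · ♟ · · · ♞│6
5│· · · · · · · ·│5
4│· · · · · · · ·│4
3│♘ · · · · · · ·│3
2│♙ ♙ ♙ ♔ ♙ ♙ ♙ ♙│2
1│♖ · ♗ ♕ · ♗ · ♖│1
  ─────────────────
  a b c d e f g h

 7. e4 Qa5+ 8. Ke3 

  a b c d e f g h
  ─────────────────
8│♜ ♞ ♝ · · ♜ ♚ ·│8
7│♟ ♟ · ♟ · ♟ ♟ ♟│7
6│· · · ♟ · · · ♞│6
5│♛ · · · · · · ·│5
4│· · · · ♙ · · ·│4
3│♘ · · · ♔ · · ·│3
2│♙ ♙ ♙ · · ♙ ♙ ♙│2
1│♖ · ♗ ♕ · ♗ · ♖│1
  ─────────────────
  a b c d e f g h


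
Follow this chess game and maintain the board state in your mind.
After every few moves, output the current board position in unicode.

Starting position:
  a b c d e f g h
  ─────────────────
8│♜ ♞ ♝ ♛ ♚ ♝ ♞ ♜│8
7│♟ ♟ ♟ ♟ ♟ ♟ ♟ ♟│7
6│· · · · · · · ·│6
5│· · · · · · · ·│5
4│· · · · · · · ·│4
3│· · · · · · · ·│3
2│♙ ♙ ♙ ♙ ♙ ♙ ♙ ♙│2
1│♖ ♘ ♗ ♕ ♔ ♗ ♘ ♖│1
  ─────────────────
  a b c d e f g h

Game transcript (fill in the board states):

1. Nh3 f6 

  a b c d e f g h
  ─────────────────
8│♜ ♞ ♝ ♛ ♚ ♝ ♞ ♜│8
7│♟ ♟ ♟ ♟ ♟ · ♟ ♟│7
6│· · · · · ♟ · ·│6
5│· · · · · · · ·│5
4│· · · · · · · ·│4
3│· · · · · · · ♘│3
2│♙ ♙ ♙ ♙ ♙ ♙ ♙ ♙│2
1│♖ ♘ ♗ ♕ ♔ ♗ · ♖│1
  ─────────────────
  a b c d e f g h

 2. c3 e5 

  a b c d e f g h
  ─────────────────
8│♜ ♞ ♝ ♛ ♚ ♝ ♞ ♜│8
7│♟ ♟ ♟ ♟ · · ♟ ♟│7
6│· · · · · ♟ · ·│6
5│· · · · ♟ · · ·│5
4│· · · · · · · ·│4
3│· · ♙ · · · · ♘│3
2│♙ ♙ · ♙ ♙ ♙ ♙ ♙│2
1│♖ ♘ ♗ ♕ ♔ ♗ · ♖│1
  ─────────────────
  a b c d e f g h

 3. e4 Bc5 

  a b c d e f g h
  ─────────────────
8│♜ ♞ ♝ ♛ ♚ · ♞ ♜│8
7│♟ ♟ ♟ ♟ · · ♟ ♟│7
6│· · · · · ♟ · ·│6
5│· · ♝ · ♟ · · ·│5
4│· · · · ♙ · · ·│4
3│· · ♙ · · · · ♘│3
2│♙ ♙ · ♙ · ♙ ♙ ♙│2
1│♖ ♘ ♗ ♕ ♔ ♗ · ♖│1
  ─────────────────
  a b c d e f g h

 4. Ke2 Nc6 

  a b c d e f g h
  ─────────────────
8│♜ · ♝ ♛ ♚ · ♞ ♜│8
7│♟ ♟ ♟ ♟ · · ♟ ♟│7
6│· · ♞ · · ♟ · ·│6
5│· · ♝ · ♟ · · ·│5
4│· · · · ♙ · · ·│4
3│· · ♙ · · · · ♘│3
2│♙ ♙ · ♙ ♔ ♙ ♙ ♙│2
1│♖ ♘ ♗ ♕ · ♗ · ♖│1
  ─────────────────
  a b c d e f g h

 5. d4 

  a b c d e f g h
  ─────────────────
8│♜ · ♝ ♛ ♚ · ♞ ♜│8
7│♟ ♟ ♟ ♟ · · ♟ ♟│7
6│· · ♞ · · ♟ · ·│6
5│· · ♝ · ♟ · · ·│5
4│· · · ♙ ♙ · · ·│4
3│· · ♙ · · · · ♘│3
2│♙ ♙ · · ♔ ♙ ♙ ♙│2
1│♖ ♘ ♗ ♕ · ♗ · ♖│1
  ─────────────────
  a b c d e f g h


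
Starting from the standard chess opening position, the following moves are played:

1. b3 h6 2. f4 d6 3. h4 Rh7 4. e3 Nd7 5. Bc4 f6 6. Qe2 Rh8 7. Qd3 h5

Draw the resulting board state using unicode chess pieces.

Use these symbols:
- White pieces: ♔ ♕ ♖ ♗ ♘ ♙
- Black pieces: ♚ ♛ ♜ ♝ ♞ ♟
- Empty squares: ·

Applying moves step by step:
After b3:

♜ ♞ ♝ ♛ ♚ ♝ ♞ ♜
♟ ♟ ♟ ♟ ♟ ♟ ♟ ♟
· · · · · · · ·
· · · · · · · ·
· · · · · · · ·
· ♙ · · · · · ·
♙ · ♙ ♙ ♙ ♙ ♙ ♙
♖ ♘ ♗ ♕ ♔ ♗ ♘ ♖


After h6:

♜ ♞ ♝ ♛ ♚ ♝ ♞ ♜
♟ ♟ ♟ ♟ ♟ ♟ ♟ ·
· · · · · · · ♟
· · · · · · · ·
· · · · · · · ·
· ♙ · · · · · ·
♙ · ♙ ♙ ♙ ♙ ♙ ♙
♖ ♘ ♗ ♕ ♔ ♗ ♘ ♖


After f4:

♜ ♞ ♝ ♛ ♚ ♝ ♞ ♜
♟ ♟ ♟ ♟ ♟ ♟ ♟ ·
· · · · · · · ♟
· · · · · · · ·
· · · · · ♙ · ·
· ♙ · · · · · ·
♙ · ♙ ♙ ♙ · ♙ ♙
♖ ♘ ♗ ♕ ♔ ♗ ♘ ♖


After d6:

♜ ♞ ♝ ♛ ♚ ♝ ♞ ♜
♟ ♟ ♟ · ♟ ♟ ♟ ·
· · · ♟ · · · ♟
· · · · · · · ·
· · · · · ♙ · ·
· ♙ · · · · · ·
♙ · ♙ ♙ ♙ · ♙ ♙
♖ ♘ ♗ ♕ ♔ ♗ ♘ ♖


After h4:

♜ ♞ ♝ ♛ ♚ ♝ ♞ ♜
♟ ♟ ♟ · ♟ ♟ ♟ ·
· · · ♟ · · · ♟
· · · · · · · ·
· · · · · ♙ · ♙
· ♙ · · · · · ·
♙ · ♙ ♙ ♙ · ♙ ·
♖ ♘ ♗ ♕ ♔ ♗ ♘ ♖


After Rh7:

♜ ♞ ♝ ♛ ♚ ♝ ♞ ·
♟ ♟ ♟ · ♟ ♟ ♟ ♜
· · · ♟ · · · ♟
· · · · · · · ·
· · · · · ♙ · ♙
· ♙ · · · · · ·
♙ · ♙ ♙ ♙ · ♙ ·
♖ ♘ ♗ ♕ ♔ ♗ ♘ ♖


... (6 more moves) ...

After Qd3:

♜ · ♝ ♛ ♚ ♝ ♞ ♜
♟ ♟ ♟ ♞ ♟ · ♟ ·
· · · ♟ · ♟ · ♟
· · · · · · · ·
· · ♗ · · ♙ · ♙
· ♙ · ♕ ♙ · · ·
♙ · ♙ ♙ · · ♙ ·
♖ ♘ ♗ · ♔ · ♘ ♖


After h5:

♜ · ♝ ♛ ♚ ♝ ♞ ♜
♟ ♟ ♟ ♞ ♟ · ♟ ·
· · · ♟ · ♟ · ·
· · · · · · · ♟
· · ♗ · · ♙ · ♙
· ♙ · ♕ ♙ · · ·
♙ · ♙ ♙ · · ♙ ·
♖ ♘ ♗ · ♔ · ♘ ♖



  a b c d e f g h
  ─────────────────
8│♜ · ♝ ♛ ♚ ♝ ♞ ♜│8
7│♟ ♟ ♟ ♞ ♟ · ♟ ·│7
6│· · · ♟ · ♟ · ·│6
5│· · · · · · · ♟│5
4│· · ♗ · · ♙ · ♙│4
3│· ♙ · ♕ ♙ · · ·│3
2│♙ · ♙ ♙ · · ♙ ·│2
1│♖ ♘ ♗ · ♔ · ♘ ♖│1
  ─────────────────
  a b c d e f g h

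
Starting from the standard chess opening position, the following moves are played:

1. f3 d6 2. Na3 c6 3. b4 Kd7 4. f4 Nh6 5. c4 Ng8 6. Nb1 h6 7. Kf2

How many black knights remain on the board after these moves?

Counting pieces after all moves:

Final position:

  a b c d e f g h
  ─────────────────
8│♜ ♞ ♝ ♛ · ♝ ♞ ♜│8
7│♟ ♟ · ♚ ♟ ♟ ♟ ·│7
6│· · ♟ ♟ · · · ♟│6
5│· · · · · · · ·│5
4│· ♙ ♙ · · ♙ · ·│4
3│· · · · · · · ·│3
2│♙ · · ♙ ♙ ♔ ♙ ♙│2
1│♖ ♘ ♗ ♕ · ♗ ♘ ♖│1
  ─────────────────
  a b c d e f g h


2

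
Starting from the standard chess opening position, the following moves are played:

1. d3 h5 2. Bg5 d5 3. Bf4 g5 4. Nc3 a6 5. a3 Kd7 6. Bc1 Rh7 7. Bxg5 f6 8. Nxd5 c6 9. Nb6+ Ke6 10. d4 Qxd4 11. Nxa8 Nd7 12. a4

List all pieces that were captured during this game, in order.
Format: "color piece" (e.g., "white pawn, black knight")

Tracking captures:
  Bxg5: captured black pawn
  Nxd5: captured black pawn
  Qxd4: captured white pawn
  Nxa8: captured black rook

black pawn, black pawn, white pawn, black rook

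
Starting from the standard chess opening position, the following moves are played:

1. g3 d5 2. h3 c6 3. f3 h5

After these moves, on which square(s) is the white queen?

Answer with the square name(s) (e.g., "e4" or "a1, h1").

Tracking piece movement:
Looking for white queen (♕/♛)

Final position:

  a b c d e f g h
  ─────────────────
8│♜ ♞ ♝ ♛ ♚ ♝ ♞ ♜│8
7│♟ ♟ · · ♟ ♟ ♟ ·│7
6│· · ♟ · · · · ·│6
5│· · · ♟ · · · ♟│5
4│· · · · · · · ·│4
3│· · · · · ♙ ♙ ♙│3
2│♙ ♙ ♙ ♙ ♙ · · ·│2
1│♖ ♘ ♗ ♕ ♔ ♗ ♘ ♖│1
  ─────────────────
  a b c d e f g h


d1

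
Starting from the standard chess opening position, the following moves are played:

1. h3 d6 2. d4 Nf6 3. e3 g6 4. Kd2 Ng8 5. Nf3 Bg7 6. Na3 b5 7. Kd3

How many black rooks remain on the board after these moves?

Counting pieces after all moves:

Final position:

  a b c d e f g h
  ─────────────────
8│♜ ♞ ♝ ♛ ♚ · ♞ ♜│8
7│♟ · ♟ · ♟ ♟ ♝ ♟│7
6│· · · ♟ · · ♟ ·│6
5│· ♟ · · · · · ·│5
4│· · · ♙ · · · ·│4
3│♘ · · ♔ ♙ ♘ · ♙│3
2│♙ ♙ ♙ · · ♙ ♙ ·│2
1│♖ · ♗ ♕ · ♗ · ♖│1
  ─────────────────
  a b c d e f g h


2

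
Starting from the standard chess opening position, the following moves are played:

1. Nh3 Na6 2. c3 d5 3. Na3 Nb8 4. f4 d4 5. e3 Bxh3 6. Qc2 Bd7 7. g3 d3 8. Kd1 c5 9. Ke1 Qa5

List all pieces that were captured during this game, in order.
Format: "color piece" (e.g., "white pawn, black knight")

Tracking captures:
  Bxh3: captured white knight

white knight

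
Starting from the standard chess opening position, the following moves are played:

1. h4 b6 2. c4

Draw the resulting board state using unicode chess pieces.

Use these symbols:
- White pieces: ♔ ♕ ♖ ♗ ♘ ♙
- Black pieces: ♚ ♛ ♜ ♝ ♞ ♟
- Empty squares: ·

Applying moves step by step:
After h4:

♜ ♞ ♝ ♛ ♚ ♝ ♞ ♜
♟ ♟ ♟ ♟ ♟ ♟ ♟ ♟
· · · · · · · ·
· · · · · · · ·
· · · · · · · ♙
· · · · · · · ·
♙ ♙ ♙ ♙ ♙ ♙ ♙ ·
♖ ♘ ♗ ♕ ♔ ♗ ♘ ♖


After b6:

♜ ♞ ♝ ♛ ♚ ♝ ♞ ♜
♟ · ♟ ♟ ♟ ♟ ♟ ♟
· ♟ · · · · · ·
· · · · · · · ·
· · · · · · · ♙
· · · · · · · ·
♙ ♙ ♙ ♙ ♙ ♙ ♙ ·
♖ ♘ ♗ ♕ ♔ ♗ ♘ ♖


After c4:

♜ ♞ ♝ ♛ ♚ ♝ ♞ ♜
♟ · ♟ ♟ ♟ ♟ ♟ ♟
· ♟ · · · · · ·
· · · · · · · ·
· · ♙ · · · · ♙
· · · · · · · ·
♙ ♙ · ♙ ♙ ♙ ♙ ·
♖ ♘ ♗ ♕ ♔ ♗ ♘ ♖



  a b c d e f g h
  ─────────────────
8│♜ ♞ ♝ ♛ ♚ ♝ ♞ ♜│8
7│♟ · ♟ ♟ ♟ ♟ ♟ ♟│7
6│· ♟ · · · · · ·│6
5│· · · · · · · ·│5
4│· · ♙ · · · · ♙│4
3│· · · · · · · ·│3
2│♙ ♙ · ♙ ♙ ♙ ♙ ·│2
1│♖ ♘ ♗ ♕ ♔ ♗ ♘ ♖│1
  ─────────────────
  a b c d e f g h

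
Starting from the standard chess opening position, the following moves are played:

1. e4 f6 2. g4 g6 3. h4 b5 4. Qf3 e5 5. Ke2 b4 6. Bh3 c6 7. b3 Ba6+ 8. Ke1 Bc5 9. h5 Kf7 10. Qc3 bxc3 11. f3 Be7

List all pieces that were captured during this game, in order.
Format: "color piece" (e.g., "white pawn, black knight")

Tracking captures:
  bxc3: captured white queen

white queen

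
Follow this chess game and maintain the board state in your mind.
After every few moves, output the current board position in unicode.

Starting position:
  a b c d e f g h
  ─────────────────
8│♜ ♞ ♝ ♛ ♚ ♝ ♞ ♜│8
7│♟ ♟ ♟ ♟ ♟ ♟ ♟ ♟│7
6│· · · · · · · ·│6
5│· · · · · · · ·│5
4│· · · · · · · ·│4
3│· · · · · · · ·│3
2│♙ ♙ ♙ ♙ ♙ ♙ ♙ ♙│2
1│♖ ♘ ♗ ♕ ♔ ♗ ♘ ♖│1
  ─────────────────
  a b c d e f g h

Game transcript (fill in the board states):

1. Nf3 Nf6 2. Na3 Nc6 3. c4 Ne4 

  a b c d e f g h
  ─────────────────
8│♜ · ♝ ♛ ♚ ♝ · ♜│8
7│♟ ♟ ♟ ♟ ♟ ♟ ♟ ♟│7
6│· · ♞ · · · · ·│6
5│· · · · · · · ·│5
4│· · ♙ · ♞ · · ·│4
3│♘ · · · · ♘ · ·│3
2│♙ ♙ · ♙ ♙ ♙ ♙ ♙│2
1│♖ · ♗ ♕ ♔ ♗ · ♖│1
  ─────────────────
  a b c d e f g h

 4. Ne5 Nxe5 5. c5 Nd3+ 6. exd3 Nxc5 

  a b c d e f g h
  ─────────────────
8│♜ · ♝ ♛ ♚ ♝ · ♜│8
7│♟ ♟ ♟ ♟ ♟ ♟ ♟ ♟│7
6│· · · · · · · ·│6
5│· · ♞ · · · · ·│5
4│· · · · · · · ·│4
3│♘ · · ♙ · · · ·│3
2│♙ ♙ · ♙ · ♙ ♙ ♙│2
1│♖ · ♗ ♕ ♔ ♗ · ♖│1
  ─────────────────
  a b c d e f g h

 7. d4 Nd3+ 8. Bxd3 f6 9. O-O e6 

  a b c d e f g h
  ─────────────────
8│♜ · ♝ ♛ ♚ ♝ · ♜│8
7│♟ ♟ ♟ ♟ · · ♟ ♟│7
6│· · · · ♟ ♟ · ·│6
5│· · · · · · · ·│5
4│· · · ♙ · · · ·│4
3│♘ · · ♗ · · · ·│3
2│♙ ♙ · ♙ · ♙ ♙ ♙│2
1│♖ · ♗ ♕ · ♖ ♔ ·│1
  ─────────────────
  a b c d e f g h

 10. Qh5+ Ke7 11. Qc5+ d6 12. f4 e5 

  a b c d e f g h
  ─────────────────
8│♜ · ♝ ♛ · ♝ · ♜│8
7│♟ ♟ ♟ · ♚ · ♟ ♟│7
6│· · · ♟ · ♟ · ·│6
5│· · ♕ · ♟ · · ·│5
4│· · · ♙ · ♙ · ·│4
3│♘ · · ♗ · · · ·│3
2│♙ ♙ · ♙ · · ♙ ♙│2
1│♖ · ♗ · · ♖ ♔ ·│1
  ─────────────────
  a b c d e f g h

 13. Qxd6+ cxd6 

  a b c d e f g h
  ─────────────────
8│♜ · ♝ ♛ · ♝ · ♜│8
7│♟ ♟ · · ♚ · ♟ ♟│7
6│· · · ♟ · ♟ · ·│6
5│· · · · ♟ · · ·│5
4│· · · ♙ · ♙ · ·│4
3│♘ · · ♗ · · · ·│3
2│♙ ♙ · ♙ · · ♙ ♙│2
1│♖ · ♗ · · ♖ ♔ ·│1
  ─────────────────
  a b c d e f g h


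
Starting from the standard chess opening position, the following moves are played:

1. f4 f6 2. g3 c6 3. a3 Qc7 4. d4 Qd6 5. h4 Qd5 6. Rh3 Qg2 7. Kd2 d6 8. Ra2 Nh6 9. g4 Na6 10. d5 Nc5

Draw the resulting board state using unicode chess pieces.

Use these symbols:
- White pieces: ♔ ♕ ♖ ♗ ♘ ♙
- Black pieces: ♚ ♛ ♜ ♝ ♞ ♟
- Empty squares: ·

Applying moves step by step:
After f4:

♜ ♞ ♝ ♛ ♚ ♝ ♞ ♜
♟ ♟ ♟ ♟ ♟ ♟ ♟ ♟
· · · · · · · ·
· · · · · · · ·
· · · · · ♙ · ·
· · · · · · · ·
♙ ♙ ♙ ♙ ♙ · ♙ ♙
♖ ♘ ♗ ♕ ♔ ♗ ♘ ♖


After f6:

♜ ♞ ♝ ♛ ♚ ♝ ♞ ♜
♟ ♟ ♟ ♟ ♟ · ♟ ♟
· · · · · ♟ · ·
· · · · · · · ·
· · · · · ♙ · ·
· · · · · · · ·
♙ ♙ ♙ ♙ ♙ · ♙ ♙
♖ ♘ ♗ ♕ ♔ ♗ ♘ ♖


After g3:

♜ ♞ ♝ ♛ ♚ ♝ ♞ ♜
♟ ♟ ♟ ♟ ♟ · ♟ ♟
· · · · · ♟ · ·
· · · · · · · ·
· · · · · ♙ · ·
· · · · · · ♙ ·
♙ ♙ ♙ ♙ ♙ · · ♙
♖ ♘ ♗ ♕ ♔ ♗ ♘ ♖


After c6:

♜ ♞ ♝ ♛ ♚ ♝ ♞ ♜
♟ ♟ · ♟ ♟ · ♟ ♟
· · ♟ · · ♟ · ·
· · · · · · · ·
· · · · · ♙ · ·
· · · · · · ♙ ·
♙ ♙ ♙ ♙ ♙ · · ♙
♖ ♘ ♗ ♕ ♔ ♗ ♘ ♖


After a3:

♜ ♞ ♝ ♛ ♚ ♝ ♞ ♜
♟ ♟ · ♟ ♟ · ♟ ♟
· · ♟ · · ♟ · ·
· · · · · · · ·
· · · · · ♙ · ·
♙ · · · · · ♙ ·
· ♙ ♙ ♙ ♙ · · ♙
♖ ♘ ♗ ♕ ♔ ♗ ♘ ♖


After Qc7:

♜ ♞ ♝ · ♚ ♝ ♞ ♜
♟ ♟ ♛ ♟ ♟ · ♟ ♟
· · ♟ · · ♟ · ·
· · · · · · · ·
· · · · · ♙ · ·
♙ · · · · · ♙ ·
· ♙ ♙ ♙ ♙ · · ♙
♖ ♘ ♗ ♕ ♔ ♗ ♘ ♖


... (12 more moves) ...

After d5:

♜ · ♝ · ♚ ♝ · ♜
♟ ♟ · · ♟ · ♟ ♟
♞ · ♟ ♟ · ♟ · ♞
· · · ♙ · · · ·
· · · · · ♙ ♙ ♙
♙ · · · · · · ♖
♖ ♙ ♙ ♔ ♙ · ♛ ·
· ♘ ♗ ♕ · ♗ ♘ ·


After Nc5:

♜ · ♝ · ♚ ♝ · ♜
♟ ♟ · · ♟ · ♟ ♟
· · ♟ ♟ · ♟ · ♞
· · ♞ ♙ · · · ·
· · · · · ♙ ♙ ♙
♙ · · · · · · ♖
♖ ♙ ♙ ♔ ♙ · ♛ ·
· ♘ ♗ ♕ · ♗ ♘ ·



  a b c d e f g h
  ─────────────────
8│♜ · ♝ · ♚ ♝ · ♜│8
7│♟ ♟ · · ♟ · ♟ ♟│7
6│· · ♟ ♟ · ♟ · ♞│6
5│· · ♞ ♙ · · · ·│5
4│· · · · · ♙ ♙ ♙│4
3│♙ · · · · · · ♖│3
2│♖ ♙ ♙ ♔ ♙ · ♛ ·│2
1│· ♘ ♗ ♕ · ♗ ♘ ·│1
  ─────────────────
  a b c d e f g h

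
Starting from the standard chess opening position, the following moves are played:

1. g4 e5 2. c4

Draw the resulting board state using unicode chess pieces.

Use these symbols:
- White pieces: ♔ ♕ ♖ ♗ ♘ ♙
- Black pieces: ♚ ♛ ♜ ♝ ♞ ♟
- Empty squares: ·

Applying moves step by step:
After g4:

♜ ♞ ♝ ♛ ♚ ♝ ♞ ♜
♟ ♟ ♟ ♟ ♟ ♟ ♟ ♟
· · · · · · · ·
· · · · · · · ·
· · · · · · ♙ ·
· · · · · · · ·
♙ ♙ ♙ ♙ ♙ ♙ · ♙
♖ ♘ ♗ ♕ ♔ ♗ ♘ ♖


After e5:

♜ ♞ ♝ ♛ ♚ ♝ ♞ ♜
♟ ♟ ♟ ♟ · ♟ ♟ ♟
· · · · · · · ·
· · · · ♟ · · ·
· · · · · · ♙ ·
· · · · · · · ·
♙ ♙ ♙ ♙ ♙ ♙ · ♙
♖ ♘ ♗ ♕ ♔ ♗ ♘ ♖


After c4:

♜ ♞ ♝ ♛ ♚ ♝ ♞ ♜
♟ ♟ ♟ ♟ · ♟ ♟ ♟
· · · · · · · ·
· · · · ♟ · · ·
· · ♙ · · · ♙ ·
· · · · · · · ·
♙ ♙ · ♙ ♙ ♙ · ♙
♖ ♘ ♗ ♕ ♔ ♗ ♘ ♖



  a b c d e f g h
  ─────────────────
8│♜ ♞ ♝ ♛ ♚ ♝ ♞ ♜│8
7│♟ ♟ ♟ ♟ · ♟ ♟ ♟│7
6│· · · · · · · ·│6
5│· · · · ♟ · · ·│5
4│· · ♙ · · · ♙ ·│4
3│· · · · · · · ·│3
2│♙ ♙ · ♙ ♙ ♙ · ♙│2
1│♖ ♘ ♗ ♕ ♔ ♗ ♘ ♖│1
  ─────────────────
  a b c d e f g h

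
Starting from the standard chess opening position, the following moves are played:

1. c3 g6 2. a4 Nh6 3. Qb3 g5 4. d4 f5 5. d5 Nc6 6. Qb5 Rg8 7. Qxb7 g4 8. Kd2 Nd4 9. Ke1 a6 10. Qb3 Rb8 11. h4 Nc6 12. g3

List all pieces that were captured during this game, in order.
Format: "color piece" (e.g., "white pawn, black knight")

Tracking captures:
  Qxb7: captured black pawn

black pawn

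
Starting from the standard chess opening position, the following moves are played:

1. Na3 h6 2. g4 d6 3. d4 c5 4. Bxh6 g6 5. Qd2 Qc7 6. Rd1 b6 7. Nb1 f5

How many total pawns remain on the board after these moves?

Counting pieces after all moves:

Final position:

  a b c d e f g h
  ─────────────────
8│♜ ♞ ♝ · ♚ ♝ ♞ ♜│8
7│♟ · ♛ · ♟ · · ·│7
6│· ♟ · ♟ · · ♟ ♗│6
5│· · ♟ · · ♟ · ·│5
4│· · · ♙ · · ♙ ·│4
3│· · · · · · · ·│3
2│♙ ♙ ♙ ♕ ♙ ♙ · ♙│2
1│· ♘ · ♖ ♔ ♗ ♘ ♖│1
  ─────────────────
  a b c d e f g h


15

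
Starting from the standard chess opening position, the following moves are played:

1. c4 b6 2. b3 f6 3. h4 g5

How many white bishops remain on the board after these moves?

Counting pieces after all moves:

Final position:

  a b c d e f g h
  ─────────────────
8│♜ ♞ ♝ ♛ ♚ ♝ ♞ ♜│8
7│♟ · ♟ ♟ ♟ · · ♟│7
6│· ♟ · · · ♟ · ·│6
5│· · · · · · ♟ ·│5
4│· · ♙ · · · · ♙│4
3│· ♙ · · · · · ·│3
2│♙ · · ♙ ♙ ♙ ♙ ·│2
1│♖ ♘ ♗ ♕ ♔ ♗ ♘ ♖│1
  ─────────────────
  a b c d e f g h


2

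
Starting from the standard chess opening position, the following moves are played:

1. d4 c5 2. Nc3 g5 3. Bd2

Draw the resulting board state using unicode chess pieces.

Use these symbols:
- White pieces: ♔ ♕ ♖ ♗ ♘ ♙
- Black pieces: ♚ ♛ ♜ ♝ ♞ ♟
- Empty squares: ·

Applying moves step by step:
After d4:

♜ ♞ ♝ ♛ ♚ ♝ ♞ ♜
♟ ♟ ♟ ♟ ♟ ♟ ♟ ♟
· · · · · · · ·
· · · · · · · ·
· · · ♙ · · · ·
· · · · · · · ·
♙ ♙ ♙ · ♙ ♙ ♙ ♙
♖ ♘ ♗ ♕ ♔ ♗ ♘ ♖


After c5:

♜ ♞ ♝ ♛ ♚ ♝ ♞ ♜
♟ ♟ · ♟ ♟ ♟ ♟ ♟
· · · · · · · ·
· · ♟ · · · · ·
· · · ♙ · · · ·
· · · · · · · ·
♙ ♙ ♙ · ♙ ♙ ♙ ♙
♖ ♘ ♗ ♕ ♔ ♗ ♘ ♖


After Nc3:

♜ ♞ ♝ ♛ ♚ ♝ ♞ ♜
♟ ♟ · ♟ ♟ ♟ ♟ ♟
· · · · · · · ·
· · ♟ · · · · ·
· · · ♙ · · · ·
· · ♘ · · · · ·
♙ ♙ ♙ · ♙ ♙ ♙ ♙
♖ · ♗ ♕ ♔ ♗ ♘ ♖


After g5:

♜ ♞ ♝ ♛ ♚ ♝ ♞ ♜
♟ ♟ · ♟ ♟ ♟ · ♟
· · · · · · · ·
· · ♟ · · · ♟ ·
· · · ♙ · · · ·
· · ♘ · · · · ·
♙ ♙ ♙ · ♙ ♙ ♙ ♙
♖ · ♗ ♕ ♔ ♗ ♘ ♖


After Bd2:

♜ ♞ ♝ ♛ ♚ ♝ ♞ ♜
♟ ♟ · ♟ ♟ ♟ · ♟
· · · · · · · ·
· · ♟ · · · ♟ ·
· · · ♙ · · · ·
· · ♘ · · · · ·
♙ ♙ ♙ ♗ ♙ ♙ ♙ ♙
♖ · · ♕ ♔ ♗ ♘ ♖



  a b c d e f g h
  ─────────────────
8│♜ ♞ ♝ ♛ ♚ ♝ ♞ ♜│8
7│♟ ♟ · ♟ ♟ ♟ · ♟│7
6│· · · · · · · ·│6
5│· · ♟ · · · ♟ ·│5
4│· · · ♙ · · · ·│4
3│· · ♘ · · · · ·│3
2│♙ ♙ ♙ ♗ ♙ ♙ ♙ ♙│2
1│♖ · · ♕ ♔ ♗ ♘ ♖│1
  ─────────────────
  a b c d e f g h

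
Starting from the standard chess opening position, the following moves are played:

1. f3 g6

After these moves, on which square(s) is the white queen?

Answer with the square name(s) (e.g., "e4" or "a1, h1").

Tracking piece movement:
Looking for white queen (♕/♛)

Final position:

  a b c d e f g h
  ─────────────────
8│♜ ♞ ♝ ♛ ♚ ♝ ♞ ♜│8
7│♟ ♟ ♟ ♟ ♟ ♟ · ♟│7
6│· · · · · · ♟ ·│6
5│· · · · · · · ·│5
4│· · · · · · · ·│4
3│· · · · · ♙ · ·│3
2│♙ ♙ ♙ ♙ ♙ · ♙ ♙│2
1│♖ ♘ ♗ ♕ ♔ ♗ ♘ ♖│1
  ─────────────────
  a b c d e f g h


d1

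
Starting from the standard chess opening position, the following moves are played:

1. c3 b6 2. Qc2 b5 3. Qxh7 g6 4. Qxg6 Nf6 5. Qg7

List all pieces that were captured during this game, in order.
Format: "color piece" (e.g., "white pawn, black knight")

Tracking captures:
  Qxh7: captured black pawn
  Qxg6: captured black pawn

black pawn, black pawn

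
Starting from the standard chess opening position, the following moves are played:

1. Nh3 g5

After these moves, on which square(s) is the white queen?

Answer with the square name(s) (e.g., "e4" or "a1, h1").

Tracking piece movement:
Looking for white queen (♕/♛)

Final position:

  a b c d e f g h
  ─────────────────
8│♜ ♞ ♝ ♛ ♚ ♝ ♞ ♜│8
7│♟ ♟ ♟ ♟ ♟ ♟ · ♟│7
6│· · · · · · · ·│6
5│· · · · · · ♟ ·│5
4│· · · · · · · ·│4
3│· · · · · · · ♘│3
2│♙ ♙ ♙ ♙ ♙ ♙ ♙ ♙│2
1│♖ ♘ ♗ ♕ ♔ ♗ · ♖│1
  ─────────────────
  a b c d e f g h


d1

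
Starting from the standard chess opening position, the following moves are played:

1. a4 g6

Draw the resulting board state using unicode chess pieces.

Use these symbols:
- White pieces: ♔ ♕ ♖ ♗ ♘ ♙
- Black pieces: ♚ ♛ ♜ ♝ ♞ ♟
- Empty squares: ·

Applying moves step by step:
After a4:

♜ ♞ ♝ ♛ ♚ ♝ ♞ ♜
♟ ♟ ♟ ♟ ♟ ♟ ♟ ♟
· · · · · · · ·
· · · · · · · ·
♙ · · · · · · ·
· · · · · · · ·
· ♙ ♙ ♙ ♙ ♙ ♙ ♙
♖ ♘ ♗ ♕ ♔ ♗ ♘ ♖


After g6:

♜ ♞ ♝ ♛ ♚ ♝ ♞ ♜
♟ ♟ ♟ ♟ ♟ ♟ · ♟
· · · · · · ♟ ·
· · · · · · · ·
♙ · · · · · · ·
· · · · · · · ·
· ♙ ♙ ♙ ♙ ♙ ♙ ♙
♖ ♘ ♗ ♕ ♔ ♗ ♘ ♖



  a b c d e f g h
  ─────────────────
8│♜ ♞ ♝ ♛ ♚ ♝ ♞ ♜│8
7│♟ ♟ ♟ ♟ ♟ ♟ · ♟│7
6│· · · · · · ♟ ·│6
5│· · · · · · · ·│5
4│♙ · · · · · · ·│4
3│· · · · · · · ·│3
2│· ♙ ♙ ♙ ♙ ♙ ♙ ♙│2
1│♖ ♘ ♗ ♕ ♔ ♗ ♘ ♖│1
  ─────────────────
  a b c d e f g h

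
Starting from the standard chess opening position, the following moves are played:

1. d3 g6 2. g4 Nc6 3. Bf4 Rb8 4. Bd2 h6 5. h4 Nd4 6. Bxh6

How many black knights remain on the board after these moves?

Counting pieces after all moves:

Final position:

  a b c d e f g h
  ─────────────────
8│· ♜ ♝ ♛ ♚ ♝ ♞ ♜│8
7│♟ ♟ ♟ ♟ ♟ ♟ · ·│7
6│· · · · · · ♟ ♗│6
5│· · · · · · · ·│5
4│· · · ♞ · · ♙ ♙│4
3│· · · ♙ · · · ·│3
2│♙ ♙ ♙ · ♙ ♙ · ·│2
1│♖ ♘ · ♕ ♔ ♗ ♘ ♖│1
  ─────────────────
  a b c d e f g h


2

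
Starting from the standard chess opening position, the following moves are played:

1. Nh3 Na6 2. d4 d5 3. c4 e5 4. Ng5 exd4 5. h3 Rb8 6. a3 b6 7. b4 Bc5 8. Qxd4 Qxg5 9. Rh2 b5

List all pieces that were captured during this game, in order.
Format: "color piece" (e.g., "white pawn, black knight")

Tracking captures:
  exd4: captured white pawn
  Qxd4: captured black pawn
  Qxg5: captured white knight

white pawn, black pawn, white knight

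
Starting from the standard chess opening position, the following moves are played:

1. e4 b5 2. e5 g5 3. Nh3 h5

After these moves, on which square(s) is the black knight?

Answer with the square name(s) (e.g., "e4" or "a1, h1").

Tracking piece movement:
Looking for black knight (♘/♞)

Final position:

  a b c d e f g h
  ─────────────────
8│♜ ♞ ♝ ♛ ♚ ♝ ♞ ♜│8
7│♟ · ♟ ♟ ♟ ♟ · ·│7
6│· · · · · · · ·│6
5│· ♟ · · ♙ · ♟ ♟│5
4│· · · · · · · ·│4
3│· · · · · · · ♘│3
2│♙ ♙ ♙ ♙ · ♙ ♙ ♙│2
1│♖ ♘ ♗ ♕ ♔ ♗ · ♖│1
  ─────────────────
  a b c d e f g h


b8, g8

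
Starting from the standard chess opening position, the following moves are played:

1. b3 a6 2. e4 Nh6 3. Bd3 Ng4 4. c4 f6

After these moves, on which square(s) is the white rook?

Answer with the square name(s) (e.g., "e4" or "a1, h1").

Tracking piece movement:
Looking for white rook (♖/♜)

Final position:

  a b c d e f g h
  ─────────────────
8│♜ ♞ ♝ ♛ ♚ ♝ · ♜│8
7│· ♟ ♟ ♟ ♟ · ♟ ♟│7
6│♟ · · · · ♟ · ·│6
5│· · · · · · · ·│5
4│· · ♙ · ♙ · ♞ ·│4
3│· ♙ · ♗ · · · ·│3
2│♙ · · ♙ · ♙ ♙ ♙│2
1│♖ ♘ ♗ ♕ ♔ · ♘ ♖│1
  ─────────────────
  a b c d e f g h


a1, h1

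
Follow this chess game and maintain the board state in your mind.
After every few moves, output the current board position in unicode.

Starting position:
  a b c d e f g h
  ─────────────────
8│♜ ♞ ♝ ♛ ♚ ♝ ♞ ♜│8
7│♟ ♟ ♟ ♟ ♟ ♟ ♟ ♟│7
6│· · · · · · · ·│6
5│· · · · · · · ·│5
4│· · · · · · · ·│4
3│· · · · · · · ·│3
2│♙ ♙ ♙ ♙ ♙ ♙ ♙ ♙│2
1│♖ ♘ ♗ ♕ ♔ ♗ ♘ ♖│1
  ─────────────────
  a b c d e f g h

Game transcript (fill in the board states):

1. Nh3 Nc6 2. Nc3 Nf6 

  a b c d e f g h
  ─────────────────
8│♜ · ♝ ♛ ♚ ♝ · ♜│8
7│♟ ♟ ♟ ♟ ♟ ♟ ♟ ♟│7
6│· · ♞ · · ♞ · ·│6
5│· · · · · · · ·│5
4│· · · · · · · ·│4
3│· · ♘ · · · · ♘│3
2│♙ ♙ ♙ ♙ ♙ ♙ ♙ ♙│2
1│♖ · ♗ ♕ ♔ ♗ · ♖│1
  ─────────────────
  a b c d e f g h

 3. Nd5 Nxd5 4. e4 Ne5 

  a b c d e f g h
  ─────────────────
8│♜ · ♝ ♛ ♚ ♝ · ♜│8
7│♟ ♟ ♟ ♟ ♟ ♟ ♟ ♟│7
6│· · · · · · · ·│6
5│· · · ♞ ♞ · · ·│5
4│· · · · ♙ · · ·│4
3│· · · · · · · ♘│3
2│♙ ♙ ♙ ♙ · ♙ ♙ ♙│2
1│♖ · ♗ ♕ ♔ ♗ · ♖│1
  ─────────────────
  a b c d e f g h

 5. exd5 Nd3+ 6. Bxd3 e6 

  a b c d e f g h
  ─────────────────
8│♜ · ♝ ♛ ♚ ♝ · ♜│8
7│♟ ♟ ♟ ♟ · ♟ ♟ ♟│7
6│· · · · ♟ · · ·│6
5│· · · ♙ · · · ·│5
4│· · · · · · · ·│4
3│· · · ♗ · · · ♘│3
2│♙ ♙ ♙ ♙ · ♙ ♙ ♙│2
1│♖ · ♗ ♕ ♔ · · ♖│1
  ─────────────────
  a b c d e f g h

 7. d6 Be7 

  a b c d e f g h
  ─────────────────
8│♜ · ♝ ♛ ♚ · · ♜│8
7│♟ ♟ ♟ ♟ ♝ ♟ ♟ ♟│7
6│· · · ♙ ♟ · · ·│6
5│· · · · · · · ·│5
4│· · · · · · · ·│4
3│· · · ♗ · · · ♘│3
2│♙ ♙ ♙ ♙ · ♙ ♙ ♙│2
1│♖ · ♗ ♕ ♔ · · ♖│1
  ─────────────────
  a b c d e f g h


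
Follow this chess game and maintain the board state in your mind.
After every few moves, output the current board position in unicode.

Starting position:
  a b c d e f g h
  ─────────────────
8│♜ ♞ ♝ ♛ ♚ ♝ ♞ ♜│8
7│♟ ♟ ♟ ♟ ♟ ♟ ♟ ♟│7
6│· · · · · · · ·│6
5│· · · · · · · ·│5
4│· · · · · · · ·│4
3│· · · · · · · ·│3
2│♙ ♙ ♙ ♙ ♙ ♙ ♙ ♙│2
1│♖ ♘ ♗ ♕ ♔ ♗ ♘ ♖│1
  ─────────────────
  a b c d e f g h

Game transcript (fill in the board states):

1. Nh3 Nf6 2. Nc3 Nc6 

  a b c d e f g h
  ─────────────────
8│♜ · ♝ ♛ ♚ ♝ · ♜│8
7│♟ ♟ ♟ ♟ ♟ ♟ ♟ ♟│7
6│· · ♞ · · ♞ · ·│6
5│· · · · · · · ·│5
4│· · · · · · · ·│4
3│· · ♘ · · · · ♘│3
2│♙ ♙ ♙ ♙ ♙ ♙ ♙ ♙│2
1│♖ · ♗ ♕ ♔ ♗ · ♖│1
  ─────────────────
  a b c d e f g h

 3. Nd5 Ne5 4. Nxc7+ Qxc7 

  a b c d e f g h
  ─────────────────
8│♜ · ♝ · ♚ ♝ · ♜│8
7│♟ ♟ ♛ ♟ ♟ ♟ ♟ ♟│7
6│· · · · · ♞ · ·│6
5│· · · · ♞ · · ·│5
4│· · · · · · · ·│4
3│· · · · · · · ♘│3
2│♙ ♙ ♙ ♙ ♙ ♙ ♙ ♙│2
1│♖ · ♗ ♕ ♔ ♗ · ♖│1
  ─────────────────
  a b c d e f g h

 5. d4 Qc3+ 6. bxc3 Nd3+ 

  a b c d e f g h
  ─────────────────
8│♜ · ♝ · ♚ ♝ · ♜│8
7│♟ ♟ · ♟ ♟ ♟ ♟ ♟│7
6│· · · · · ♞ · ·│6
5│· · · · · · · ·│5
4│· · · ♙ · · · ·│4
3│· · ♙ ♞ · · · ♘│3
2│♙ · ♙ · ♙ ♙ ♙ ♙│2
1│♖ · ♗ ♕ ♔ ♗ · ♖│1
  ─────────────────
  a b c d e f g h

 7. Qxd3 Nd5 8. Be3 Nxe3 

  a b c d e f g h
  ─────────────────
8│♜ · ♝ · ♚ ♝ · ♜│8
7│♟ ♟ · ♟ ♟ ♟ ♟ ♟│7
6│· · · · · · · ·│6
5│· · · · · · · ·│5
4│· · · ♙ · · · ·│4
3│· · ♙ ♕ ♞ · · ♘│3
2│♙ · ♙ · ♙ ♙ ♙ ♙│2
1│♖ · · · ♔ ♗ · ♖│1
  ─────────────────
  a b c d e f g h

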